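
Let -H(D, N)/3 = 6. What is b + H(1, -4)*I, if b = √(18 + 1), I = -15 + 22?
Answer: -126 + √19 ≈ -121.64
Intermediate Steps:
H(D, N) = -18 (H(D, N) = -3*6 = -18)
I = 7
b = √19 ≈ 4.3589
b + H(1, -4)*I = √19 - 18*7 = √19 - 126 = -126 + √19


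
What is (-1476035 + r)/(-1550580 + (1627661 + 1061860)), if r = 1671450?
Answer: 195415/1138941 ≈ 0.17158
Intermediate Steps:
(-1476035 + r)/(-1550580 + (1627661 + 1061860)) = (-1476035 + 1671450)/(-1550580 + (1627661 + 1061860)) = 195415/(-1550580 + 2689521) = 195415/1138941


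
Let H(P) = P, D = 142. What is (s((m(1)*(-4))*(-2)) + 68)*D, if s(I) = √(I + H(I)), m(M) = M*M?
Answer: 10224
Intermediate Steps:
m(M) = M²
s(I) = √2*√I (s(I) = √(I + I) = √(2*I) = √2*√I)
(s((m(1)*(-4))*(-2)) + 68)*D = (√2*√((1²*(-4))*(-2)) + 68)*142 = (√2*√((1*(-4))*(-2)) + 68)*142 = (√2*√(-4*(-2)) + 68)*142 = (√2*√8 + 68)*142 = (√2*(2*√2) + 68)*142 = (4 + 68)*142 = 72*142 = 10224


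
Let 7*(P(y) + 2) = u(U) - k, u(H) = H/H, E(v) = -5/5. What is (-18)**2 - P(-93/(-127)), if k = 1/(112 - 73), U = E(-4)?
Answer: 88960/273 ≈ 325.86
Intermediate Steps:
E(v) = -1 (E(v) = -5*1/5 = -1)
U = -1
u(H) = 1
k = 1/39 ≈ 0.025641
P(y) = -508/273 (P(y) = -2 + (1 - 1*1/39)/7 = -2 + (1 - 1/39)/7 = -2 + (1/7)*(38/39) = -2 + 38/273 = -508/273)
(-18)**2 - P(-93/(-127)) = (-18)**2 - 1*(-508/273) = 324 + 508/273 = 88960/273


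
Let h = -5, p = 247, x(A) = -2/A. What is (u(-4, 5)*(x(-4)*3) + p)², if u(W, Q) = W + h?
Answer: 218089/4 ≈ 54522.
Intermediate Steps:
u(W, Q) = -5 + W (u(W, Q) = W - 5 = -5 + W)
(u(-4, 5)*(x(-4)*3) + p)² = ((-5 - 4)*(-2/(-4)*3) + 247)² = (-9*(-2*(-¼))*3 + 247)² = (-9*3/2 + 247)² = (-27/2 + 247)² = (467/2)² = 218089/4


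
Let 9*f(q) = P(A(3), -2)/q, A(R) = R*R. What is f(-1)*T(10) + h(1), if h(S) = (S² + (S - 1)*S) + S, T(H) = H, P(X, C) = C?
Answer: 38/9 ≈ 4.2222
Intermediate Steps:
A(R) = R²
f(q) = -2/(9*q) (f(q) = (-2/q)/9 = -2/(9*q))
h(S) = S + S² + S*(-1 + S) (h(S) = (S² + (-1 + S)*S) + S = (S² + S*(-1 + S)) + S = S + S² + S*(-1 + S))
f(-1)*T(10) + h(1) = -2/9/(-1)*10 + 2*1² = -2/9*(-1)*10 + 2*1 = (2/9)*10 + 2 = 20/9 + 2 = 38/9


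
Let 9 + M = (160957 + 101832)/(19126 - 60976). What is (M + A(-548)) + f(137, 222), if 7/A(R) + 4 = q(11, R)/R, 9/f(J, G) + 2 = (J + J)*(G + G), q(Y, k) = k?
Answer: -22417362139/1272804975 ≈ -17.613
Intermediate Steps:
f(J, G) = 9/(-2 + 4*G*J) (f(J, G) = 9/(-2 + (J + J)*(G + G)) = 9/(-2 + (2*J)*(2*G)) = 9/(-2 + 4*G*J))
M = -639439/41850 (M = -9 + (160957 + 101832)/(19126 - 60976) = -9 + 262789/(-41850) = -9 + 262789*(-1/41850) = -9 - 262789/41850 = -639439/41850 ≈ -15.279)
A(R) = -7/3 (A(R) = 7/(-4 + R/R) = 7/(-4 + 1) = 7/(-3) = 7*(-⅓) = -7/3)
(M + A(-548)) + f(137, 222) = (-639439/41850 - 7/3) + 9/(2*(-1 + 2*222*137)) = -737089/41850 + 9/(2*(-1 + 60828)) = -737089/41850 + (9/2)/60827 = -737089/41850 + (9/2)*(1/60827) = -737089/41850 + 9/121654 = -22417362139/1272804975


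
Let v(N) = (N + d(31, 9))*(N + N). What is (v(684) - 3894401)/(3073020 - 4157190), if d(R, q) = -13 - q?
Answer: 597757/216834 ≈ 2.7567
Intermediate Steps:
v(N) = 2*N*(-22 + N) (v(N) = (N + (-13 - 1*9))*(N + N) = (N + (-13 - 9))*(2*N) = (N - 22)*(2*N) = (-22 + N)*(2*N) = 2*N*(-22 + N))
(v(684) - 3894401)/(3073020 - 4157190) = (2*684*(-22 + 684) - 3894401)/(3073020 - 4157190) = (2*684*662 - 3894401)/(-1084170) = (905616 - 3894401)*(-1/1084170) = -2988785*(-1/1084170) = 597757/216834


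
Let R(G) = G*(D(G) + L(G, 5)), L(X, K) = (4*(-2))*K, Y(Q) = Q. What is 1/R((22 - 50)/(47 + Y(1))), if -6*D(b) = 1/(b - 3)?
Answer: 258/6013 ≈ 0.042907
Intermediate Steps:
L(X, K) = -8*K
D(b) = -1/(6*(-3 + b)) (D(b) = -1/(6*(b - 3)) = -1/(6*(-3 + b)))
R(G) = G*(-40 - 1/(-18 + 6*G)) (R(G) = G*(-1/(-18 + 6*G) - 8*5) = G*(-1/(-18 + 6*G) - 40) = G*(-40 - 1/(-18 + 6*G)))
1/R((22 - 50)/(47 + Y(1))) = 1/(((22 - 50)/(47 + 1))*(719 - 240*(22 - 50)/(47 + 1))/(6*(-3 + (22 - 50)/(47 + 1)))) = 1/((-28/48)*(719 - (-6720)/48)/(6*(-3 - 28/48))) = 1/((-28*1/48)*(719 - (-6720)/48)/(6*(-3 - 28*1/48))) = 1/((1/6)*(-7/12)*(719 - 240*(-7/12))/(-3 - 7/12)) = 1/((1/6)*(-7/12)*(719 + 140)/(-43/12)) = 1/((1/6)*(-7/12)*(-12/43)*859) = 1/(6013/258) = 258/6013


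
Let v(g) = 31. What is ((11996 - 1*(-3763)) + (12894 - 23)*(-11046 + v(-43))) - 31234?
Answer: -141789540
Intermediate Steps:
((11996 - 1*(-3763)) + (12894 - 23)*(-11046 + v(-43))) - 31234 = ((11996 - 1*(-3763)) + (12894 - 23)*(-11046 + 31)) - 31234 = ((11996 + 3763) + 12871*(-11015)) - 31234 = (15759 - 141774065) - 31234 = -141758306 - 31234 = -141789540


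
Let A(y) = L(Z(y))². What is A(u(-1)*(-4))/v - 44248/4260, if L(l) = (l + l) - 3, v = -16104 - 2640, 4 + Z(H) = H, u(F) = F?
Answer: -973501/93720 ≈ -10.387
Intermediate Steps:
Z(H) = -4 + H
v = -18744
L(l) = -3 + 2*l (L(l) = 2*l - 3 = -3 + 2*l)
A(y) = (-11 + 2*y)² (A(y) = (-3 + 2*(-4 + y))² = (-3 + (-8 + 2*y))² = (-11 + 2*y)²)
A(u(-1)*(-4))/v - 44248/4260 = (-11 + 2*(-1*(-4)))²/(-18744) - 44248/4260 = (-11 + 2*4)²*(-1/18744) - 44248*1/4260 = (-11 + 8)²*(-1/18744) - 11062/1065 = (-3)²*(-1/18744) - 11062/1065 = 9*(-1/18744) - 11062/1065 = -3/6248 - 11062/1065 = -973501/93720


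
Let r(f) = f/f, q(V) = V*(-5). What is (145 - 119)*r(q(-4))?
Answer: 26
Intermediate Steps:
q(V) = -5*V
r(f) = 1
(145 - 119)*r(q(-4)) = (145 - 119)*1 = 26*1 = 26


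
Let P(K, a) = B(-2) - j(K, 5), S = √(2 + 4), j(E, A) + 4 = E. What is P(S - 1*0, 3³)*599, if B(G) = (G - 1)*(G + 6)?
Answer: -4792 - 599*√6 ≈ -6259.2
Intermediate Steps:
j(E, A) = -4 + E
B(G) = (-1 + G)*(6 + G)
S = √6 ≈ 2.4495
P(K, a) = -8 - K (P(K, a) = (-6 + (-2)² + 5*(-2)) - (-4 + K) = (-6 + 4 - 10) + (4 - K) = -12 + (4 - K) = -8 - K)
P(S - 1*0, 3³)*599 = (-8 - (√6 - 1*0))*599 = (-8 - (√6 + 0))*599 = (-8 - √6)*599 = -4792 - 599*√6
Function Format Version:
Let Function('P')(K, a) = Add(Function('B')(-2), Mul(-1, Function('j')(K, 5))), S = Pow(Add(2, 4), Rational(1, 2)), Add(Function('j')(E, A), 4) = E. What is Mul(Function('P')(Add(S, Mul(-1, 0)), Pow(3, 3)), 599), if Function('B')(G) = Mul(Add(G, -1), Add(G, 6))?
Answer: Add(-4792, Mul(-599, Pow(6, Rational(1, 2)))) ≈ -6259.2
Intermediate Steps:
Function('j')(E, A) = Add(-4, E)
Function('B')(G) = Mul(Add(-1, G), Add(6, G))
S = Pow(6, Rational(1, 2)) ≈ 2.4495
Function('P')(K, a) = Add(-8, Mul(-1, K)) (Function('P')(K, a) = Add(Add(-6, Pow(-2, 2), Mul(5, -2)), Mul(-1, Add(-4, K))) = Add(Add(-6, 4, -10), Add(4, Mul(-1, K))) = Add(-12, Add(4, Mul(-1, K))) = Add(-8, Mul(-1, K)))
Mul(Function('P')(Add(S, Mul(-1, 0)), Pow(3, 3)), 599) = Mul(Add(-8, Mul(-1, Add(Pow(6, Rational(1, 2)), Mul(-1, 0)))), 599) = Mul(Add(-8, Mul(-1, Add(Pow(6, Rational(1, 2)), 0))), 599) = Mul(Add(-8, Mul(-1, Pow(6, Rational(1, 2)))), 599) = Add(-4792, Mul(-599, Pow(6, Rational(1, 2))))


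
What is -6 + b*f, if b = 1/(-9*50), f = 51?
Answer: -917/150 ≈ -6.1133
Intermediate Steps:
b = -1/450 (b = -⅑*1/50 = -1/450 ≈ -0.0022222)
-6 + b*f = -6 - 1/450*51 = -6 - 17/150 = -917/150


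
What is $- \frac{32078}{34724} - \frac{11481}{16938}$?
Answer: $- \frac{39250142}{24506463} \approx -1.6016$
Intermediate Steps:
$- \frac{32078}{34724} - \frac{11481}{16938} = \left(-32078\right) \frac{1}{34724} - \frac{3827}{5646} = - \frac{16039}{17362} - \frac{3827}{5646} = - \frac{39250142}{24506463}$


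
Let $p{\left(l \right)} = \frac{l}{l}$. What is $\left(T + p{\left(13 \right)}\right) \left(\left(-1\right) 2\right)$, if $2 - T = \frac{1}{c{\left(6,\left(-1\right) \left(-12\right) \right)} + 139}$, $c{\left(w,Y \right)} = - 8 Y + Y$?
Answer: $- \frac{328}{55} \approx -5.9636$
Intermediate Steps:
$p{\left(l \right)} = 1$
$c{\left(w,Y \right)} = - 7 Y$
$T = \frac{109}{55}$ ($T = 2 - \frac{1}{- 7 \left(\left(-1\right) \left(-12\right)\right) + 139} = 2 - \frac{1}{\left(-7\right) 12 + 139} = 2 - \frac{1}{-84 + 139} = 2 - \frac{1}{55} = \frac{109}{55} \approx 1.9818$)
$\left(T + p{\left(13 \right)}\right) \left(\left(-1\right) 2\right) = \left(\frac{109}{55} + 1\right) \left(\left(-1\right) 2\right) = \frac{164}{55} \left(-2\right) = - \frac{328}{55}$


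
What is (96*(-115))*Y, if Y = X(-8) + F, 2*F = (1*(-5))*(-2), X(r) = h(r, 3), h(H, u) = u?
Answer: -88320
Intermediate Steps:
X(r) = 3
F = 5 (F = ((1*(-5))*(-2))/2 = (-5*(-2))/2 = (1/2)*10 = 5)
Y = 8 (Y = 3 + 5 = 8)
(96*(-115))*Y = (96*(-115))*8 = -11040*8 = -88320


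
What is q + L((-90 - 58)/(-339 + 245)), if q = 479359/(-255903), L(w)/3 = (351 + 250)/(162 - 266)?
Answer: -511246445/26613912 ≈ -19.210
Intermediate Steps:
L(w) = -1803/104 (L(w) = 3*((351 + 250)/(162 - 266)) = 3*(601/(-104)) = 3*(601*(-1/104)) = 3*(-601/104) = -1803/104)
q = -479359/255903 (q = 479359*(-1/255903) = -479359/255903 ≈ -1.8732)
q + L((-90 - 58)/(-339 + 245)) = -479359/255903 - 1803/104 = -511246445/26613912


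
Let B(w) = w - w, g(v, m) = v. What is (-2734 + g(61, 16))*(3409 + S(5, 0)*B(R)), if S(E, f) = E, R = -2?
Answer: -9112257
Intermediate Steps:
B(w) = 0
(-2734 + g(61, 16))*(3409 + S(5, 0)*B(R)) = (-2734 + 61)*(3409 + 5*0) = -2673*(3409 + 0) = -2673*3409 = -9112257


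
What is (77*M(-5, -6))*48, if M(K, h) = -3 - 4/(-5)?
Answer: -40656/5 ≈ -8131.2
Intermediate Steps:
M(K, h) = -11/5 (M(K, h) = -3 - 4*(-1)/5 = -3 - 1*(-4/5) = -3 + 4/5 = -11/5)
(77*M(-5, -6))*48 = (77*(-11/5))*48 = -847/5*48 = -40656/5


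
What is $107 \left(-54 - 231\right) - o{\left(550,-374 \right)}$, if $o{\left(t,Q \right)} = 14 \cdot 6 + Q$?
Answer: $-30205$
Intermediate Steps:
$o{\left(t,Q \right)} = 84 + Q$
$107 \left(-54 - 231\right) - o{\left(550,-374 \right)} = 107 \left(-54 - 231\right) - \left(84 - 374\right) = 107 \left(-285\right) - -290 = -30495 + 290 = -30205$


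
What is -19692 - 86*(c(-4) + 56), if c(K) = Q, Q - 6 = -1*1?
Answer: -24938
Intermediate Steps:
Q = 5 (Q = 6 - 1*1 = 6 - 1 = 5)
c(K) = 5
-19692 - 86*(c(-4) + 56) = -19692 - 86*(5 + 56) = -19692 - 86*61 = -19692 - 1*5246 = -19692 - 5246 = -24938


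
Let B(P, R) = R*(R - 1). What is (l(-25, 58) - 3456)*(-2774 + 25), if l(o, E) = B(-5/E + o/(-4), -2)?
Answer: 9484050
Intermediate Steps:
B(P, R) = R*(-1 + R)
l(o, E) = 6 (l(o, E) = -2*(-1 - 2) = -2*(-3) = 6)
(l(-25, 58) - 3456)*(-2774 + 25) = (6 - 3456)*(-2774 + 25) = -3450*(-2749) = 9484050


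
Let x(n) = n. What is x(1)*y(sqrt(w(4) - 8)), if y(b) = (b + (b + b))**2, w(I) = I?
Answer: -36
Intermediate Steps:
y(b) = 9*b**2 (y(b) = (b + 2*b)**2 = (3*b)**2 = 9*b**2)
x(1)*y(sqrt(w(4) - 8)) = 1*(9*(sqrt(4 - 8))**2) = 1*(9*(sqrt(-4))**2) = 1*(9*(2*I)**2) = 1*(9*(-4)) = 1*(-36) = -36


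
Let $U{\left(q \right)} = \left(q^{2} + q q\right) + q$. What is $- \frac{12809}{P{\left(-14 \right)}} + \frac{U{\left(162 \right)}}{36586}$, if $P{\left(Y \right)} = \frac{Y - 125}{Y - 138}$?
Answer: $- \frac{35612226449}{2542727} \approx -14006.0$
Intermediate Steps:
$U{\left(q \right)} = q + 2 q^{2}$ ($U{\left(q \right)} = \left(q^{2} + q^{2}\right) + q = 2 q^{2} + q = q + 2 q^{2}$)
$P{\left(Y \right)} = \frac{-125 + Y}{-138 + Y}$ ($P{\left(Y \right)} = \frac{Y - 125}{-138 + Y} = \frac{-125 + Y}{-138 + Y}$)
$- \frac{12809}{P{\left(-14 \right)}} + \frac{U{\left(162 \right)}}{36586} = - \frac{12809}{\frac{1}{-138 - 14} \left(-125 - 14\right)} + \frac{162 \left(1 + 2 \cdot 162\right)}{36586} = - \frac{12809}{\frac{1}{-152} \left(-139\right)} + 162 \left(1 + 324\right) \frac{1}{36586} = - \frac{12809}{\left(- \frac{1}{152}\right) \left(-139\right)} + 162 \cdot 325 \cdot \frac{1}{36586} = - \frac{12809}{\frac{139}{152}} + 52650 \cdot \frac{1}{36586} = \left(-12809\right) \frac{152}{139} + \frac{26325}{18293} = - \frac{1946968}{139} + \frac{26325}{18293} = - \frac{35612226449}{2542727}$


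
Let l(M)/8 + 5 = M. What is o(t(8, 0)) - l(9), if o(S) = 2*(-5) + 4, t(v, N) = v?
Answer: -38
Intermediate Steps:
l(M) = -40 + 8*M
o(S) = -6 (o(S) = -10 + 4 = -6)
o(t(8, 0)) - l(9) = -6 - (-40 + 8*9) = -6 - (-40 + 72) = -6 - 1*32 = -6 - 32 = -38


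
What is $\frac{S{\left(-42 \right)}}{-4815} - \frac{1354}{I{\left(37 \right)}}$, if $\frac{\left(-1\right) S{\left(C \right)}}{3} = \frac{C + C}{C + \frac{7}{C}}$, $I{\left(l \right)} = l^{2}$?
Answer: $- \frac{183040678}{185300995} \approx -0.9878$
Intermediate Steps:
$S{\left(C \right)} = - \frac{6 C}{C + \frac{7}{C}}$ ($S{\left(C \right)} = - 3 \frac{C + C}{C + \frac{7}{C}} = - 3 \frac{2 C}{C + \frac{7}{C}} = - \frac{6 C}{C + \frac{7}{C}}$)
$\frac{S{\left(-42 \right)}}{-4815} - \frac{1354}{I{\left(37 \right)}} = \frac{\left(-6\right) \left(-42\right)^{2} \frac{1}{7 + \left(-42\right)^{2}}}{-4815} - \frac{1354}{37^{2}} = \left(-6\right) 1764 \frac{1}{7 + 1764} \left(- \frac{1}{4815}\right) - \frac{1354}{1369} = \left(-6\right) 1764 \cdot \frac{1}{1771} \left(- \frac{1}{4815}\right) - \frac{1354}{1369} = \left(- \frac{1512}{253}\right) \left(- \frac{1}{4815}\right) - \frac{1354}{1369} = \frac{168}{135355} - \frac{1354}{1369} = - \frac{183040678}{185300995}$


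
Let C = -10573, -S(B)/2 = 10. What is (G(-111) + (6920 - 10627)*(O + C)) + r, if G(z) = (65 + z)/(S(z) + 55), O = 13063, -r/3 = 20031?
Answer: -325168351/35 ≈ -9.2905e+6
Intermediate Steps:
r = -60093 (r = -3*20031 = -60093)
S(B) = -20 (S(B) = -2*10 = -20)
G(z) = 13/7 + z/35 (G(z) = (65 + z)/(-20 + 55) = (65 + z)/35 = (65 + z)*(1/35) = 13/7 + z/35)
(G(-111) + (6920 - 10627)*(O + C)) + r = ((13/7 + (1/35)*(-111)) + (6920 - 10627)*(13063 - 10573)) - 60093 = ((13/7 - 111/35) - 3707*2490) - 60093 = (-46/35 - 9230430) - 60093 = -323065096/35 - 60093 = -325168351/35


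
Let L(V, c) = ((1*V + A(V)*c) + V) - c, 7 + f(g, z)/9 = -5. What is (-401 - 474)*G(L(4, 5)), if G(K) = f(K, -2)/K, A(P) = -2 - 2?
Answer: -94500/17 ≈ -5558.8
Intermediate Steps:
A(P) = -4
f(g, z) = -108 (f(g, z) = -63 + 9*(-5) = -63 - 45 = -108)
L(V, c) = -5*c + 2*V (L(V, c) = ((1*V - 4*c) + V) - c = ((V - 4*c) + V) - c = (-4*c + 2*V) - c = -5*c + 2*V)
G(K) = -108/K
(-401 - 474)*G(L(4, 5)) = (-401 - 474)*(-108/(-5*5 + 2*4)) = -(-94500)/(-25 + 8) = -(-94500)/(-17) = -(-94500)*(-1)/17 = -875*108/17 = -94500/17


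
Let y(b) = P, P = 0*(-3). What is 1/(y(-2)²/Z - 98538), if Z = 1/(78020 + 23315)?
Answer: -1/98538 ≈ -1.0148e-5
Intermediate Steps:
P = 0
y(b) = 0
Z = 1/101335 ≈ 9.8683e-6
1/(y(-2)²/Z - 98538) = 1/(0²/(1/101335) - 98538) = 1/(0*101335 - 98538) = 1/(0 - 98538) = 1/(-98538) = -1/98538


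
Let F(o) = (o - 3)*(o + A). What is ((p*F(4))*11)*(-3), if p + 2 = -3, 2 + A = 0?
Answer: 330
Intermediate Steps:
A = -2 (A = -2 + 0 = -2)
p = -5 (p = -2 - 3 = -5)
F(o) = (-3 + o)*(-2 + o) (F(o) = (o - 3)*(o - 2) = (-3 + o)*(-2 + o))
((p*F(4))*11)*(-3) = (-5*(6 + 4² - 5*4)*11)*(-3) = (-5*(6 + 16 - 20)*11)*(-3) = (-5*2*11)*(-3) = -10*11*(-3) = -110*(-3) = 330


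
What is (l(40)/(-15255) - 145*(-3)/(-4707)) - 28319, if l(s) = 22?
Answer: -225940067266/7978365 ≈ -28319.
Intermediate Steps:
(l(40)/(-15255) - 145*(-3)/(-4707)) - 28319 = (22/(-15255) - 145*(-3)/(-4707)) - 28319 = (22*(-1/15255) + 435*(-1/4707)) - 28319 = (-22/15255 - 145/1569) - 28319 = -748831/7978365 - 28319 = -225940067266/7978365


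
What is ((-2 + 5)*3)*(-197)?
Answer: -1773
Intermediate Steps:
((-2 + 5)*3)*(-197) = (3*3)*(-197) = 9*(-197) = -1773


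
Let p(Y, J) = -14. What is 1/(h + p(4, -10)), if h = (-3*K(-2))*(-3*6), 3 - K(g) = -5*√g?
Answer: -I/(-148*I + 270*√2) ≈ 0.00088251 - 0.0022769*I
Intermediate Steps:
K(g) = 3 + 5*√g (K(g) = 3 - (-5)*√g = 3 + 5*√g)
h = 162 + 270*I*√2 (h = (-3*(3 + 5*√(-2)))*(-3*6) = -3*(3 + 5*(I*√2))*(-18) = -3*(3 + 5*I*√2)*(-18) = (-9 - 15*I*√2)*(-18) = 162 + 270*I*√2 ≈ 162.0 + 381.84*I)
1/(h + p(4, -10)) = 1/((162 + 270*I*√2) - 14) = 1/(148 + 270*I*√2)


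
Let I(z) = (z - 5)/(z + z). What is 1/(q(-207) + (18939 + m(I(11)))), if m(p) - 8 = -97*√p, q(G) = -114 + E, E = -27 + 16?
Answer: 69014/1298972099 + 97*√33/3896916297 ≈ 5.3273e-5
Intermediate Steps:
E = -11
q(G) = -125 (q(G) = -114 - 11 = -125)
I(z) = (-5 + z)/(2*z) (I(z) = (-5 + z)/((2*z)) = (-5 + z)*(1/(2*z)) = (-5 + z)/(2*z))
m(p) = 8 - 97*√p
1/(q(-207) + (18939 + m(I(11)))) = 1/(-125 + (18939 + (8 - 97*√22*√(-5 + 11)/22))) = 1/(-125 + (18939 + (8 - 97*√33/11))) = 1/(-125 + (18947 - 97*√33/11)) = 1/(18822 - 97*√33/11)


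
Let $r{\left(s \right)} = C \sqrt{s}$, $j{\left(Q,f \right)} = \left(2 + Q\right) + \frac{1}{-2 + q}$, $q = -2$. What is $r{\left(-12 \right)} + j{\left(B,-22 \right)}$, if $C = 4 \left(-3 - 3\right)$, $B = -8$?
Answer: $- \frac{25}{4} - 48 i \sqrt{3} \approx -6.25 - 83.138 i$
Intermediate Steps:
$C = -24$ ($C = 4 \left(-6\right) = -24$)
$j{\left(Q,f \right)} = \frac{7}{4} + Q$ ($j{\left(Q,f \right)} = \left(2 + Q\right) + \frac{1}{-2 - 2} = \left(2 + Q\right) + \frac{1}{-4} = \left(2 + Q\right) - \frac{1}{4} = \frac{7}{4} + Q$)
$r{\left(s \right)} = - 24 \sqrt{s}$
$r{\left(-12 \right)} + j{\left(B,-22 \right)} = - 24 \sqrt{-12} + \left(\frac{7}{4} - 8\right) = - 24 \cdot 2 i \sqrt{3} - \frac{25}{4} = - 48 i \sqrt{3} - \frac{25}{4} = - \frac{25}{4} - 48 i \sqrt{3}$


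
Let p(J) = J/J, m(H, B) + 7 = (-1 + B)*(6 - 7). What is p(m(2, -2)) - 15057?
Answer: -15056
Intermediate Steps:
m(H, B) = -6 - B (m(H, B) = -7 + (-1 + B)*(6 - 7) = -7 + (-1 + B)*(-1) = -7 + (1 - B) = -6 - B)
p(J) = 1
p(m(2, -2)) - 15057 = 1 - 15057 = -15056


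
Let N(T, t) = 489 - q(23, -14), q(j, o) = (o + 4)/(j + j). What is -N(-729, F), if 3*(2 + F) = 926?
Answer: -11252/23 ≈ -489.22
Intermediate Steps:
F = 920/3 (F = -2 + (⅓)*926 = -2 + 926/3 = 920/3 ≈ 306.67)
q(j, o) = (4 + o)/(2*j) (q(j, o) = (4 + o)/((2*j)) = (4 + o)*(1/(2*j)) = (4 + o)/(2*j))
N(T, t) = 11252/23 (N(T, t) = 489 - (4 - 14)/(2*23) = 489 - (-10)/(2*23) = 489 - 1*(-5/23) = 489 + 5/23 = 11252/23)
-N(-729, F) = -1*11252/23 = -11252/23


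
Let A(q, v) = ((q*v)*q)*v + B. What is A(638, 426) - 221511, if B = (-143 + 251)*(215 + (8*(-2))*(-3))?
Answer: 73868523837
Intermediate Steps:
B = 28404 (B = 108*(215 - 16*(-3)) = 108*(215 + 48) = 108*263 = 28404)
A(q, v) = 28404 + q**2*v**2 (A(q, v) = ((q*v)*q)*v + 28404 = (v*q**2)*v + 28404 = q**2*v**2 + 28404 = 28404 + q**2*v**2)
A(638, 426) - 221511 = (28404 + 638**2*426**2) - 221511 = (28404 + 407044*181476) - 221511 = (28404 + 73868716944) - 221511 = 73868745348 - 221511 = 73868523837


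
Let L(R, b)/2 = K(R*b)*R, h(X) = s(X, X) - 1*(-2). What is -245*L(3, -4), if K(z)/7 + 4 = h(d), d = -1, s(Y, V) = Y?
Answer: 30870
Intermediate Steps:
h(X) = 2 + X (h(X) = X - 1*(-2) = X + 2 = 2 + X)
K(z) = -21 (K(z) = -28 + 7*(2 - 1) = -28 + 7*1 = -28 + 7 = -21)
L(R, b) = -42*R (L(R, b) = 2*(-21*R) = -42*R)
-245*L(3, -4) = -(-10290)*3 = -245*(-126) = 30870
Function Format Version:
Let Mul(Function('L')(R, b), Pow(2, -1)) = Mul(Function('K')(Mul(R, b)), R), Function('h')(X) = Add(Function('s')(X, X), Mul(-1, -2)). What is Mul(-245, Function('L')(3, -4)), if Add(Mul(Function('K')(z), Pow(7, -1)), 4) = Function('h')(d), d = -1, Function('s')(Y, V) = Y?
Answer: 30870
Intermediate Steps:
Function('h')(X) = Add(2, X) (Function('h')(X) = Add(X, Mul(-1, -2)) = Add(X, 2) = Add(2, X))
Function('K')(z) = -21 (Function('K')(z) = Add(-28, Mul(7, Add(2, -1))) = Add(-28, Mul(7, 1)) = Add(-28, 7) = -21)
Function('L')(R, b) = Mul(-42, R) (Function('L')(R, b) = Mul(2, Mul(-21, R)) = Mul(-42, R))
Mul(-245, Function('L')(3, -4)) = Mul(-245, Mul(-42, 3)) = Mul(-245, -126) = 30870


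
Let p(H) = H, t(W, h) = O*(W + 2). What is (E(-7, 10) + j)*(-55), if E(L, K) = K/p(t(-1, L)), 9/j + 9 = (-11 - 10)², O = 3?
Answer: -8855/48 ≈ -184.48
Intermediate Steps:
t(W, h) = 6 + 3*W (t(W, h) = 3*(W + 2) = 3*(2 + W) = 6 + 3*W)
j = 1/48 (j = 9/(-9 + (-11 - 10)²) = 9/(-9 + (-21)²) = 9/(-9 + 441) = 9/432 = 9*(1/432) = 1/48 ≈ 0.020833)
E(L, K) = K/3 (E(L, K) = K/(6 + 3*(-1)) = K/(6 - 3) = K/3)
(E(-7, 10) + j)*(-55) = ((⅓)*10 + 1/48)*(-55) = (10/3 + 1/48)*(-55) = (161/48)*(-55) = -8855/48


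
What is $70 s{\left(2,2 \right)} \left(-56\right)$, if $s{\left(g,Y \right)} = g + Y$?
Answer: $-15680$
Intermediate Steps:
$s{\left(g,Y \right)} = Y + g$
$70 s{\left(2,2 \right)} \left(-56\right) = 70 \left(2 + 2\right) \left(-56\right) = 70 \cdot 4 \left(-56\right) = 280 \left(-56\right) = -15680$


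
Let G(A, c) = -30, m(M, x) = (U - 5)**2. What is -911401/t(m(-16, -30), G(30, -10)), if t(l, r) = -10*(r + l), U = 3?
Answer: -911401/260 ≈ -3505.4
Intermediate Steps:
m(M, x) = 4 (m(M, x) = (3 - 5)**2 = (-2)**2 = 4)
t(l, r) = -10*l - 10*r (t(l, r) = -10*(l + r) = -10*l - 10*r)
-911401/t(m(-16, -30), G(30, -10)) = -911401/(-10*4 - 10*(-30)) = -911401/(-40 + 300) = -911401/260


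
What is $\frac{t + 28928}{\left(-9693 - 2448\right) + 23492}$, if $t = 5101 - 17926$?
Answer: $\frac{16103}{11351} \approx 1.4186$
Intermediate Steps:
$t = -12825$
$\frac{t + 28928}{\left(-9693 - 2448\right) + 23492} = \frac{-12825 + 28928}{\left(-9693 - 2448\right) + 23492} = \frac{16103}{\left(-9693 - 2448\right) + 23492} = \frac{16103}{-12141 + 23492} = \frac{16103}{11351}$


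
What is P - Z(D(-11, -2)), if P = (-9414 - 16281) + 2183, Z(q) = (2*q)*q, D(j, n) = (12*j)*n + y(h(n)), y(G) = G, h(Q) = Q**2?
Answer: -167160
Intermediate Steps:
D(j, n) = n**2 + 12*j*n (D(j, n) = (12*j)*n + n**2 = 12*j*n + n**2 = n**2 + 12*j*n)
Z(q) = 2*q**2
P = -23512 (P = -25695 + 2183 = -23512)
P - Z(D(-11, -2)) = -23512 - 2*(-2*(-2 + 12*(-11)))**2 = -23512 - 2*(-2*(-2 - 132))**2 = -23512 - 2*(-2*(-134))**2 = -23512 - 2*268**2 = -23512 - 2*71824 = -23512 - 1*143648 = -23512 - 143648 = -167160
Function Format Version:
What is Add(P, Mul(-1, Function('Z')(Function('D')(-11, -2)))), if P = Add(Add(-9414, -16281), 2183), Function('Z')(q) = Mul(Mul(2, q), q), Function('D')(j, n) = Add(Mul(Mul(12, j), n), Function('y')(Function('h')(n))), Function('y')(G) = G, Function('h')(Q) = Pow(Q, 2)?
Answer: -167160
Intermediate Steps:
Function('D')(j, n) = Add(Pow(n, 2), Mul(12, j, n)) (Function('D')(j, n) = Add(Mul(Mul(12, j), n), Pow(n, 2)) = Add(Mul(12, j, n), Pow(n, 2)) = Add(Pow(n, 2), Mul(12, j, n)))
Function('Z')(q) = Mul(2, Pow(q, 2))
P = -23512 (P = Add(-25695, 2183) = -23512)
Add(P, Mul(-1, Function('Z')(Function('D')(-11, -2)))) = Add(-23512, Mul(-1, Mul(2, Pow(Mul(-2, Add(-2, Mul(12, -11))), 2)))) = Add(-23512, Mul(-1, Mul(2, Pow(Mul(-2, Add(-2, -132)), 2)))) = Add(-23512, Mul(-1, Mul(2, Pow(Mul(-2, -134), 2)))) = Add(-23512, Mul(-1, Mul(2, Pow(268, 2)))) = Add(-23512, Mul(-1, Mul(2, 71824))) = Add(-23512, Mul(-1, 143648)) = Add(-23512, -143648) = -167160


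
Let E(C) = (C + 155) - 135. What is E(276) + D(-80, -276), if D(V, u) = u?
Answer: 20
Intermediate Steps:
E(C) = 20 + C (E(C) = (155 + C) - 135 = 20 + C)
E(276) + D(-80, -276) = (20 + 276) - 276 = 296 - 276 = 20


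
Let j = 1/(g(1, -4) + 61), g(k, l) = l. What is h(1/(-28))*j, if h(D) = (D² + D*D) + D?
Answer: -13/22344 ≈ -0.00058181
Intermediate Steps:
h(D) = D + 2*D² (h(D) = (D² + D²) + D = 2*D² + D = D + 2*D²)
j = 1/57 (j = 1/(-4 + 61) = 1/57 ≈ 0.017544)
h(1/(-28))*j = ((1 + 2/(-28))/(-28))*(1/57) = -(1 + 2*(-1/28))/28*(1/57) = -(1 - 1/14)/28*(1/57) = -1/28*13/14*(1/57) = -13/392*1/57 = -13/22344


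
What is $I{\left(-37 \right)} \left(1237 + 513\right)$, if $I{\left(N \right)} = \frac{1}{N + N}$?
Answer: $- \frac{875}{37} \approx -23.649$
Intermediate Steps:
$I{\left(N \right)} = \frac{1}{2 N}$
$I{\left(-37 \right)} \left(1237 + 513\right) = \frac{1}{2 \left(-37\right)} \left(1237 + 513\right) = \frac{1}{2} \left(- \frac{1}{37}\right) 1750 = \left(- \frac{1}{74}\right) 1750 = - \frac{875}{37}$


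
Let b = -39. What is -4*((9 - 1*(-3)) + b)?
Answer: 108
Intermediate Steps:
-4*((9 - 1*(-3)) + b) = -4*((9 - 1*(-3)) - 39) = -4*((9 + 3) - 39) = -4*(12 - 39) = -4*(-27) = 108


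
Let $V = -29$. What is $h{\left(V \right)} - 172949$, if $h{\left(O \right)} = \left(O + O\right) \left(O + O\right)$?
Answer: $-169585$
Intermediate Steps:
$h{\left(O \right)} = 4 O^{2}$ ($h{\left(O \right)} = 2 O 2 O = 4 O^{2}$)
$h{\left(V \right)} - 172949 = 4 \left(-29\right)^{2} - 172949 = 4 \cdot 841 - 172949 = 3364 - 172949 = -169585$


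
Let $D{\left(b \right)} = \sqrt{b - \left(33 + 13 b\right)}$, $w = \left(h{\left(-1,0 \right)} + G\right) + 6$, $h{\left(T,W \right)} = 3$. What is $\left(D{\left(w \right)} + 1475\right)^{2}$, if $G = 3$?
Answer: $\left(1475 + i \sqrt{177}\right)^{2} \approx 2.1754 \cdot 10^{6} + 3.925 \cdot 10^{4} i$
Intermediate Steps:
$w = 12$ ($w = \left(3 + 3\right) + 6 = 6 + 6 = 12$)
$D{\left(b \right)} = \sqrt{-33 - 12 b}$ ($D{\left(b \right)} = \sqrt{b - \left(33 + 13 b\right)} = \sqrt{-33 - 12 b}$)
$\left(D{\left(w \right)} + 1475\right)^{2} = \left(\sqrt{-33 - 144} + 1475\right)^{2} = \left(\sqrt{-177} + 1475\right)^{2} = \left(i \sqrt{177} + 1475\right)^{2} = \left(1475 + i \sqrt{177}\right)^{2}$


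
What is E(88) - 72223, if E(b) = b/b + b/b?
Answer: -72221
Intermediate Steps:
E(b) = 2 (E(b) = 1 + 1 = 2)
E(88) - 72223 = 2 - 72223 = -72221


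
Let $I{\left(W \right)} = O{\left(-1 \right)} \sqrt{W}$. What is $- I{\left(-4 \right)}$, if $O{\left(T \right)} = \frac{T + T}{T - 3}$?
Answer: $- i \approx - 1.0 i$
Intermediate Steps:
$O{\left(T \right)} = \frac{2 T}{-3 + T}$
$I{\left(W \right)} = \frac{\sqrt{W}}{2}$ ($I{\left(W \right)} = 2 \left(-1\right) \frac{1}{-3 - 1} \sqrt{W} = 2 \left(-1\right) \frac{1}{-4} \sqrt{W} = 2 \left(-1\right) \left(- \frac{1}{4}\right) \sqrt{W} = \frac{\sqrt{W}}{2}$)
$- I{\left(-4 \right)} = - \frac{\sqrt{-4}}{2} = - \frac{2 i}{2} = - i$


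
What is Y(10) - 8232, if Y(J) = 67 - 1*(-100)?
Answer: -8065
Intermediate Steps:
Y(J) = 167 (Y(J) = 67 + 100 = 167)
Y(10) - 8232 = 167 - 8232 = -8065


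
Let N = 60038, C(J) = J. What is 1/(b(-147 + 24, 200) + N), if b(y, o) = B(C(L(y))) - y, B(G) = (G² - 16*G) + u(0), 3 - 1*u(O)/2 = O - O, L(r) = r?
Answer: 1/77264 ≈ 1.2943e-5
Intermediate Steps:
u(O) = 6 (u(O) = 6 - 2*(O - O) = 6 - 2*0 = 6 + 0 = 6)
B(G) = 6 + G² - 16*G (B(G) = (G² - 16*G) + 6 = 6 + G² - 16*G)
b(y, o) = 6 + y² - 17*y (b(y, o) = (6 + y² - 16*y) - y = 6 + y² - 17*y)
1/(b(-147 + 24, 200) + N) = 1/((6 + (-147 + 24)² - 17*(-147 + 24)) + 60038) = 1/((6 + (-123)² - 17*(-123)) + 60038) = 1/((6 + 15129 + 2091) + 60038) = 1/(17226 + 60038) = 1/77264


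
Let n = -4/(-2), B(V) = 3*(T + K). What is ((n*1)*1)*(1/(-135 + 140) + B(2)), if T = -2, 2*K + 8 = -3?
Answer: -223/5 ≈ -44.600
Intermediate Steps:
K = -11/2 (K = -4 + (½)*(-3) = -4 - 3/2 = -11/2 ≈ -5.5000)
B(V) = -45/2 (B(V) = 3*(-2 - 11/2) = 3*(-15/2) = -45/2)
n = 2 (n = -4*(-½) = 2)
((n*1)*1)*(1/(-135 + 140) + B(2)) = ((2*1)*1)*(1/(-135 + 140) - 45/2) = (2*1)*(1/5 - 45/2) = 2*(⅕ - 45/2) = 2*(-223/10) = -223/5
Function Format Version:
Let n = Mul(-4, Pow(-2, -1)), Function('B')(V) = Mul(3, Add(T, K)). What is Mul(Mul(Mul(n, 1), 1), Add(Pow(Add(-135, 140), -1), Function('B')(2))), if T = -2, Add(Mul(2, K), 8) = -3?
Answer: Rational(-223, 5) ≈ -44.600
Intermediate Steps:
K = Rational(-11, 2) (K = Add(-4, Mul(Rational(1, 2), -3)) = Add(-4, Rational(-3, 2)) = Rational(-11, 2) ≈ -5.5000)
Function('B')(V) = Rational(-45, 2) (Function('B')(V) = Mul(3, Add(-2, Rational(-11, 2))) = Mul(3, Rational(-15, 2)) = Rational(-45, 2))
n = 2 (n = Mul(-4, Rational(-1, 2)) = 2)
Mul(Mul(Mul(n, 1), 1), Add(Pow(Add(-135, 140), -1), Function('B')(2))) = Mul(Mul(Mul(2, 1), 1), Add(Pow(Add(-135, 140), -1), Rational(-45, 2))) = Mul(Mul(2, 1), Add(Pow(5, -1), Rational(-45, 2))) = Mul(2, Add(Rational(1, 5), Rational(-45, 2))) = Mul(2, Rational(-223, 10)) = Rational(-223, 5)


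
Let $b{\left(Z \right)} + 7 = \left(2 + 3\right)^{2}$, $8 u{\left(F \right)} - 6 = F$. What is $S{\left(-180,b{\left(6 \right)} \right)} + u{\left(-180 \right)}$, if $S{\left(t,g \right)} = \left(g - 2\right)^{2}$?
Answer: $\frac{937}{4} \approx 234.25$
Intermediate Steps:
$u{\left(F \right)} = \frac{3}{4} + \frac{F}{8}$
$b{\left(Z \right)} = 18$ ($b{\left(Z \right)} = -7 + \left(2 + 3\right)^{2} = -7 + 5^{2} = -7 + 25 = 18$)
$S{\left(t,g \right)} = \left(-2 + g\right)^{2}$
$S{\left(-180,b{\left(6 \right)} \right)} + u{\left(-180 \right)} = \left(-2 + 18\right)^{2} + \left(\frac{3}{4} + \frac{1}{8} \left(-180\right)\right) = 16^{2} + \left(\frac{3}{4} - \frac{45}{2}\right) = 256 - \frac{87}{4} = \frac{937}{4}$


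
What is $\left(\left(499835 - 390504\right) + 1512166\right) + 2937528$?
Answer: $4559025$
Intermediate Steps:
$\left(\left(499835 - 390504\right) + 1512166\right) + 2937528 = \left(109331 + 1512166\right) + 2937528 = 1621497 + 2937528 = 4559025$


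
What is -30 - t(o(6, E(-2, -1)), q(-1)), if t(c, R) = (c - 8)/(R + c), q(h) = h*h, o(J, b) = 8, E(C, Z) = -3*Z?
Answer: -30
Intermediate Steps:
q(h) = h²
t(c, R) = (-8 + c)/(R + c)
-30 - t(o(6, E(-2, -1)), q(-1)) = -30 - (-8 + 8)/((-1)² + 8) = -30 - 0/(1 + 8) = -30 - 0/9 = -30 - 1*0 = -30 + 0 = -30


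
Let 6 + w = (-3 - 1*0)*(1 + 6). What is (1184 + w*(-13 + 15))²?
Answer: 1276900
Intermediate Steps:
w = -27 (w = -6 + (-3 - 1*0)*(1 + 6) = -6 + (-3 + 0)*7 = -6 - 3*7 = -6 - 21 = -27)
(1184 + w*(-13 + 15))² = (1184 - 27*(-13 + 15))² = (1184 - 27*2)² = (1184 - 54)² = 1130² = 1276900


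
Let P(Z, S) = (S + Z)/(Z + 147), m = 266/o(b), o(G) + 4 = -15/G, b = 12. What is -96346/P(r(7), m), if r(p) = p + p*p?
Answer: -29337357/8 ≈ -3.6672e+6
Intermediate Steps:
o(G) = -4 - 15/G
r(p) = p + p²
m = -152/3 (m = 266/(-4 - 15/12) = 266/(-4 - 15*1/12) = 266/(-4 - 5/4) = 266/(-21/4) = 266*(-4/21) = -152/3 ≈ -50.667)
P(Z, S) = (S + Z)/(147 + Z)
-96346/P(r(7), m) = -96346*(147 + 7*(1 + 7))/(-152/3 + 7*(1 + 7)) = -96346*(147 + 7*8)/(-152/3 + 7*8) = -96346*(147 + 56)/(-152/3 + 56) = -96346/((16/3)/203) = -96346/((1/203)*(16/3)) = -96346/16/609 = -96346*609/16 = -29337357/8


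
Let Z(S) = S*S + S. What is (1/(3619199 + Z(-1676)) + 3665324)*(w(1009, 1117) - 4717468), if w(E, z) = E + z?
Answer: -111070828691241126534/6426499 ≈ -1.7283e+13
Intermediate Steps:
Z(S) = S + S² (Z(S) = S² + S = S + S²)
(1/(3619199 + Z(-1676)) + 3665324)*(w(1009, 1117) - 4717468) = (1/(3619199 - 1676*(1 - 1676)) + 3665324)*((1009 + 1117) - 4717468) = (1/(3619199 - 1676*(-1675)) + 3665324)*(2126 - 4717468) = (1/(3619199 + 2807300) + 3665324)*(-4715342) = (1/6426499 + 3665324)*(-4715342) = (23555201020677/6426499)*(-4715342) = -111070828691241126534/6426499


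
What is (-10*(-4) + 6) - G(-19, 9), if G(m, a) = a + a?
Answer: 28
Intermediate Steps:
G(m, a) = 2*a
(-10*(-4) + 6) - G(-19, 9) = (-10*(-4) + 6) - 2*9 = (40 + 6) - 1*18 = 46 - 18 = 28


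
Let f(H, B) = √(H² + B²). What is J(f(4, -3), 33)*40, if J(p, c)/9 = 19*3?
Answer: 20520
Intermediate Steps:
f(H, B) = √(B² + H²)
J(p, c) = 513 (J(p, c) = 9*(19*3) = 9*57 = 513)
J(f(4, -3), 33)*40 = 513*40 = 20520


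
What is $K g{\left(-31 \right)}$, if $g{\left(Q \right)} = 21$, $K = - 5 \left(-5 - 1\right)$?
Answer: $630$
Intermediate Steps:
$K = 30$ ($K = - 5 \left(-5 - 1\right) = \left(-5\right) \left(-6\right) = 30$)
$K g{\left(-31 \right)} = 30 \cdot 21 = 630$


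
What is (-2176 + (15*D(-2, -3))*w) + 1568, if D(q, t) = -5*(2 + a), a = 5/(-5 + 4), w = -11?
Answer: -3083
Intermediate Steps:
a = -5 (a = 5/(-1) = 5*(-1) = -5)
D(q, t) = 15 (D(q, t) = -5*(2 - 5) = -5*(-3) = 15)
(-2176 + (15*D(-2, -3))*w) + 1568 = (-2176 + (15*15)*(-11)) + 1568 = (-2176 + 225*(-11)) + 1568 = (-2176 - 2475) + 1568 = -4651 + 1568 = -3083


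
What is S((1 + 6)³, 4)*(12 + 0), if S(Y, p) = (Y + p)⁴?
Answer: 173979927372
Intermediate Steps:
S((1 + 6)³, 4)*(12 + 0) = ((1 + 6)³ + 4)⁴*(12 + 0) = (7³ + 4)⁴*12 = (343 + 4)⁴*12 = 347⁴*12 = 14498327281*12 = 173979927372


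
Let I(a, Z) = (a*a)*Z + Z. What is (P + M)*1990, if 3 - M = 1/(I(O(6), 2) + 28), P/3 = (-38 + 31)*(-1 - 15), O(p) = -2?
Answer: 12816595/19 ≈ 6.7456e+5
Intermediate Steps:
P = 336 (P = 3*((-38 + 31)*(-1 - 15)) = 3*(-7*(-16)) = 3*112 = 336)
I(a, Z) = Z + Z*a**2 (I(a, Z) = a**2*Z + Z = Z*a**2 + Z = Z + Z*a**2)
M = 113/38 (M = 3 - 1/(2*(1 + (-2)**2) + 28) = 3 - 1/(2*(1 + 4) + 28) = 3 - 1/(2*5 + 28) = 3 - 1/(10 + 28) = 3 - 1/38 = 113/38 ≈ 2.9737)
(P + M)*1990 = (336 + 113/38)*1990 = (12881/38)*1990 = 12816595/19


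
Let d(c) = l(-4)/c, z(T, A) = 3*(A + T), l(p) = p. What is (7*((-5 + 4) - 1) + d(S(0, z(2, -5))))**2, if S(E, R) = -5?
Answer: 4356/25 ≈ 174.24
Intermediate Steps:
z(T, A) = 3*A + 3*T
d(c) = -4/c
(7*((-5 + 4) - 1) + d(S(0, z(2, -5))))**2 = (7*((-5 + 4) - 1) - 4/(-5))**2 = (7*(-1 - 1) - 4*(-1/5))**2 = (7*(-2) + 4/5)**2 = (-14 + 4/5)**2 = (-66/5)**2 = 4356/25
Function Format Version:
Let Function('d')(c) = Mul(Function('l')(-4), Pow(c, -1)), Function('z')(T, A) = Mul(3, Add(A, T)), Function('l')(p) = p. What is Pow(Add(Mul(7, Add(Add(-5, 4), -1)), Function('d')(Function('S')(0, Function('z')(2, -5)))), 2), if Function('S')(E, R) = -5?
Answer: Rational(4356, 25) ≈ 174.24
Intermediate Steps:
Function('z')(T, A) = Add(Mul(3, A), Mul(3, T))
Function('d')(c) = Mul(-4, Pow(c, -1))
Pow(Add(Mul(7, Add(Add(-5, 4), -1)), Function('d')(Function('S')(0, Function('z')(2, -5)))), 2) = Pow(Add(Mul(7, Add(Add(-5, 4), -1)), Mul(-4, Pow(-5, -1))), 2) = Pow(Add(Mul(7, Add(-1, -1)), Mul(-4, Rational(-1, 5))), 2) = Pow(Add(Mul(7, -2), Rational(4, 5)), 2) = Pow(Add(-14, Rational(4, 5)), 2) = Pow(Rational(-66, 5), 2) = Rational(4356, 25)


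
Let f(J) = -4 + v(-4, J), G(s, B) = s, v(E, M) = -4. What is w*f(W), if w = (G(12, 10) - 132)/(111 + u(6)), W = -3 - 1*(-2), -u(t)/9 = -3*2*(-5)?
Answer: -320/53 ≈ -6.0377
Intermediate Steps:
u(t) = -270 (u(t) = -9*(-3*2)*(-5) = -(-54)*(-5) = -9*30 = -270)
W = -1 (W = -3 + 2 = -1)
f(J) = -8 (f(J) = -4 - 4 = -8)
w = 40/53 (w = (12 - 132)/(111 - 270) = -120/(-159) = -120*(-1/159) = 40/53 ≈ 0.75472)
w*f(W) = (40/53)*(-8) = -320/53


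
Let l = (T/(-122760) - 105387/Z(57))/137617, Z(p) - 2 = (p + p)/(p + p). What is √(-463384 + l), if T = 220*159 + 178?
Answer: I*√918410231062056171799415/1407821910 ≈ 680.72*I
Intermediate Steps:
Z(p) = 3 (Z(p) = 2 + (p + p)/(p + p) = 2 + (2*p)/((2*p)) = 2 + (2*p)*(1/(2*p)) = 2 + 1 = 3)
T = 35158 (T = 34980 + 178 = 35158)
l = -2156235599/8446931460 (l = (35158/(-122760) - 105387/3)/137617 = (35158*(-1/122760) - 105387*⅓)*(1/137617) = (-17579/61380 - 35129)*(1/137617) = -2156235599/61380*1/137617 = -2156235599/8446931460 ≈ -0.25527)
√(-463384 + l) = √(-463384 - 2156235599/8446931460) = √(-3914175043896239/8446931460) = I*√918410231062056171799415/1407821910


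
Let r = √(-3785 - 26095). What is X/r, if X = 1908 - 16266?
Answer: 2393*I*√830/830 ≈ 83.062*I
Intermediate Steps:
X = -14358
r = 6*I*√830 (r = √(-29880) = 6*I*√830 ≈ 172.86*I)
X/r = -14358*(-I*√830/4980) = -(-2393)*I*√830/830 = 2393*I*√830/830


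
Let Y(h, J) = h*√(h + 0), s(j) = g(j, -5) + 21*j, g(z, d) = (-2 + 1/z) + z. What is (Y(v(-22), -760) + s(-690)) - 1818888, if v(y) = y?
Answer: -1265508301/690 - 22*I*√22 ≈ -1.8341e+6 - 103.19*I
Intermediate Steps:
g(z, d) = -2 + z + 1/z
s(j) = -2 + 1/j + 22*j (s(j) = (-2 + j + 1/j) + 21*j = -2 + 1/j + 22*j)
Y(h, J) = h^(3/2) (Y(h, J) = h*√h = h^(3/2))
(Y(v(-22), -760) + s(-690)) - 1818888 = ((-22)^(3/2) + (-2 + 1/(-690) + 22*(-690))) - 1818888 = (-22*I*√22 + (-2 - 1/690 - 15180)) - 1818888 = (-22*I*√22 - 10475581/690) - 1818888 = (-10475581/690 - 22*I*√22) - 1818888 = -1265508301/690 - 22*I*√22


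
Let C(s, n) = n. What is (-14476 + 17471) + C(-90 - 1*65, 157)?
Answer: 3152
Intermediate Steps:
(-14476 + 17471) + C(-90 - 1*65, 157) = (-14476 + 17471) + 157 = 2995 + 157 = 3152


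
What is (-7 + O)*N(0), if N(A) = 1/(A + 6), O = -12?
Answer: -19/6 ≈ -3.1667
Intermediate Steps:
N(A) = 1/(6 + A)
(-7 + O)*N(0) = (-7 - 12)/(6 + 0) = -19/6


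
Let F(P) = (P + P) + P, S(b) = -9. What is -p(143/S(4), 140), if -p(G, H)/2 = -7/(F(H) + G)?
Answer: -126/3637 ≈ -0.034644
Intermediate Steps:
F(P) = 3*P (F(P) = 2*P + P = 3*P)
p(G, H) = 14/(G + 3*H) (p(G, H) = -2*(-7)/(3*H + G) = -2*(-7)/(G + 3*H) = -(-14)/(G + 3*H) = 14/(G + 3*H))
-p(143/S(4), 140) = -14/(143/(-9) + 3*140) = -14/(143*(-⅑) + 420) = -14/(-143/9 + 420) = -14/3637/9 = -14*9/3637 = -1*126/3637 = -126/3637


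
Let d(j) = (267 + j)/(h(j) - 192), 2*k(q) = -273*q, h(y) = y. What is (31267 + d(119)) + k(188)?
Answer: 408779/73 ≈ 5599.7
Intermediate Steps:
k(q) = -273*q/2 (k(q) = (-273*q)/2 = -273*q/2)
d(j) = (267 + j)/(-192 + j) (d(j) = (267 + j)/(j - 192) = (267 + j)/(-192 + j))
(31267 + d(119)) + k(188) = (31267 + (267 + 119)/(-192 + 119)) - 273/2*188 = (31267 + 386/(-73)) - 25662 = (31267 - 1/73*386) - 25662 = (31267 - 386/73) - 25662 = 2282105/73 - 25662 = 408779/73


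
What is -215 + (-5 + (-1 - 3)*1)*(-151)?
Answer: 1144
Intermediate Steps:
-215 + (-5 + (-1 - 3)*1)*(-151) = -215 + (-5 - 4*1)*(-151) = -215 + (-5 - 4)*(-151) = -215 - 9*(-151) = -215 + 1359 = 1144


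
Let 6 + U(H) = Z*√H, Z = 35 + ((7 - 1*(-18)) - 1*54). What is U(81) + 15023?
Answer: 15071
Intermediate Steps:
Z = 6 (Z = 35 + ((7 + 18) - 54) = 35 + (25 - 54) = 35 - 29 = 6)
U(H) = -6 + 6*√H
U(81) + 15023 = (-6 + 6*√81) + 15023 = (-6 + 6*9) + 15023 = (-6 + 54) + 15023 = 48 + 15023 = 15071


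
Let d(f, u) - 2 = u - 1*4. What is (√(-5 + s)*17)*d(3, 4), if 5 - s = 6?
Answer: 34*I*√6 ≈ 83.283*I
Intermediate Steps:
s = -1 (s = 5 - 1*6 = 5 - 6 = -1)
d(f, u) = -2 + u (d(f, u) = 2 + (u - 1*4) = 2 + (u - 4) = 2 + (-4 + u) = -2 + u)
(√(-5 + s)*17)*d(3, 4) = (√(-5 - 1)*17)*(-2 + 4) = (√(-6)*17)*2 = ((I*√6)*17)*2 = (17*I*√6)*2 = 34*I*√6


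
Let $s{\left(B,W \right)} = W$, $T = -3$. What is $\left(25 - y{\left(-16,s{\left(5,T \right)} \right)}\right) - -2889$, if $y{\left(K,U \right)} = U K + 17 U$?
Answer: $2917$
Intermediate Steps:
$y{\left(K,U \right)} = 17 U + K U$ ($y{\left(K,U \right)} = K U + 17 U = 17 U + K U$)
$\left(25 - y{\left(-16,s{\left(5,T \right)} \right)}\right) - -2889 = \left(25 - - 3 \left(17 - 16\right)\right) - -2889 = \left(25 - \left(-3\right) 1\right) + 2889 = \left(25 - -3\right) + 2889 = \left(25 + 3\right) + 2889 = 28 + 2889 = 2917$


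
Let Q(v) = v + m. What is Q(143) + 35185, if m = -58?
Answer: 35270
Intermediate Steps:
Q(v) = -58 + v (Q(v) = v - 58 = -58 + v)
Q(143) + 35185 = (-58 + 143) + 35185 = 85 + 35185 = 35270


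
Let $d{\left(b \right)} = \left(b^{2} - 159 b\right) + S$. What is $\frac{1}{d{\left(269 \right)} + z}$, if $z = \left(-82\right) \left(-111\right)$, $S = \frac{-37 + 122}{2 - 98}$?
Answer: $\frac{96}{3714347} \approx 2.5846 \cdot 10^{-5}$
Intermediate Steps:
$S = - \frac{85}{96}$ ($S = \frac{85}{-96} = 85 \left(- \frac{1}{96}\right) = - \frac{85}{96} \approx -0.88542$)
$z = 9102$
$d{\left(b \right)} = - \frac{85}{96} + b^{2} - 159 b$ ($d{\left(b \right)} = \left(b^{2} - 159 b\right) - \frac{85}{96} = - \frac{85}{96} + b^{2} - 159 b$)
$\frac{1}{d{\left(269 \right)} + z} = \frac{1}{\left(- \frac{85}{96} + 269^{2} - 42771\right) + 9102} = \frac{1}{\left(- \frac{85}{96} + 72361 - 42771\right) + 9102} = \frac{1}{\frac{2840555}{96} + 9102} = \frac{1}{\frac{3714347}{96}} = \frac{96}{3714347}$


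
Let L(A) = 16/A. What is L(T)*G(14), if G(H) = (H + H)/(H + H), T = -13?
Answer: -16/13 ≈ -1.2308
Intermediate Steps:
G(H) = 1 (G(H) = (2*H)/((2*H)) = (2*H)*(1/(2*H)) = 1)
L(T)*G(14) = (16/(-13))*1 = (16*(-1/13))*1 = -16/13*1 = -16/13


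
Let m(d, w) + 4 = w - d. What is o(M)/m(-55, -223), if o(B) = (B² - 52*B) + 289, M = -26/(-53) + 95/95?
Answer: -300159/241574 ≈ -1.2425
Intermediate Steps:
m(d, w) = -4 + w - d (m(d, w) = -4 + (w - d) = -4 + w - d)
M = 79/53 (M = -26*(-1/53) + 95*(1/95) = 26/53 + 1 = 79/53 ≈ 1.4906)
o(B) = 289 + B² - 52*B
o(M)/m(-55, -223) = (289 + (79/53)² - 52*79/53)/(-4 - 223 - 1*(-55)) = (289 + 6241/2809 - 4108/53)/(-4 - 223 + 55) = (600318/2809)/(-172) = (600318/2809)*(-1/172) = -300159/241574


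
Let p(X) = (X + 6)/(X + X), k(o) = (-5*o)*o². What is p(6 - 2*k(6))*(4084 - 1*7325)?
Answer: -586621/361 ≈ -1625.0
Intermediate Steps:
k(o) = -5*o³
p(X) = (6 + X)/(2*X) (p(X) = (6 + X)/((2*X)) = (6 + X)*(1/(2*X)) = (6 + X)/(2*X))
p(6 - 2*k(6))*(4084 - 1*7325) = ((6 + (6 - (-10)*6³))/(2*(6 - (-10)*6³)))*(4084 - 1*7325) = ((6 + (6 - (-10)*216))/(2*(6 - (-10)*216)))*(4084 - 7325) = ((6 + (6 - 2*(-1080)))/(2*(6 - 2*(-1080))))*(-3241) = ((6 + (6 + 2160))/(2*(6 + 2160)))*(-3241) = ((½)*(6 + 2166)/2166)*(-3241) = ((½)*(1/2166)*2172)*(-3241) = (181/361)*(-3241) = -586621/361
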